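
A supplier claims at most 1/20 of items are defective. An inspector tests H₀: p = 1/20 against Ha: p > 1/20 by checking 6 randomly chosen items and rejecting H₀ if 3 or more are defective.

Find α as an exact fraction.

14271/6400000

The significance level is the probability, assuming p = 1/20, of seeing 3 or more defectives in 6 draws.
α = 1 − P(S ≤ 2) = 1 − 6385729/6400000 = 14271/6400000.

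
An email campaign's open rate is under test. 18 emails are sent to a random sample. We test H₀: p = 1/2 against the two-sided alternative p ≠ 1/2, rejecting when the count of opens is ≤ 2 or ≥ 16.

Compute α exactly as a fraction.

α = P(K ≤ 2 or K ≥ 16 | p = 1/2), K ~ Binomial(18, 1/2).
By symmetry, α = 2·P(K ≤ 2) = 2·(1 + 18 + 153)/262144 = 344/262144 = 43/32768.

43/32768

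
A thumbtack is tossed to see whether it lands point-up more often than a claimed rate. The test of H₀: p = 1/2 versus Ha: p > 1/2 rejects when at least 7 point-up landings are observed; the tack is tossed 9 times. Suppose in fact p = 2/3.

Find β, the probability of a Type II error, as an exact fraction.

β = P(fail to reject H₀ | Ha true) = P(S ≤ 6 | p = 2/3), S ~ Binomial(9, 2/3).
Summing C(9,j)·(2/3)^j·(1/3)^{9-j} for j = 0..6 gives 12259/19683.

12259/19683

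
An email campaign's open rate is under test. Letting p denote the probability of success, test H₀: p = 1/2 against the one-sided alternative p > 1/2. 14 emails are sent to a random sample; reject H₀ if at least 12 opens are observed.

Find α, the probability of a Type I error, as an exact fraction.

Under H₀, X ~ Binomial(14, 1/2), and α = P(X ≥ 12).
P(X ≥ 12) = [C(14,12) + C(14,13) + C(14,14)] / 2^14 = (91 + 14 + 1) / 16384 = 106/16384 = 53/8192.

53/8192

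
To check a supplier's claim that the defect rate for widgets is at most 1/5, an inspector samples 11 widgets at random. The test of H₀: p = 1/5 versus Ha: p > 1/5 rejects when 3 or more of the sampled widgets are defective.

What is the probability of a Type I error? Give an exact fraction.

3736313/9765625

Under H₀, X ~ Binomial(11, 1/5); the Type I error rate is P(X ≥ 3).
Computing the lower-tail complement: 1 − 6029312/9765625 = 3736313/9765625.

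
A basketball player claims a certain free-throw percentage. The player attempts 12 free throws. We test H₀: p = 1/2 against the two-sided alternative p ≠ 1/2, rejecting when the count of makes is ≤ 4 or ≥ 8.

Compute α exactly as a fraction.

α = P(K ≤ 4 or K ≥ 8 | p = 1/2), K ~ Binomial(12, 1/2).
Each tail has probability (1 + 12 + 66 + 220 + 495)/4096; doubling gives α = 1588/4096 = 397/1024.

397/1024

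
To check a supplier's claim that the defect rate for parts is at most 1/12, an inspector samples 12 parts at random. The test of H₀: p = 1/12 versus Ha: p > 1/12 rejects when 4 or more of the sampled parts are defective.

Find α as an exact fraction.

41104502839/2972033482752

The significance level is the probability, assuming p = 1/12, of seeing 4 or more defectives in 12 draws.
α = 1 − P(K ≤ 3) = 1 − 2930928979913/2972033482752 = 41104502839/2972033482752.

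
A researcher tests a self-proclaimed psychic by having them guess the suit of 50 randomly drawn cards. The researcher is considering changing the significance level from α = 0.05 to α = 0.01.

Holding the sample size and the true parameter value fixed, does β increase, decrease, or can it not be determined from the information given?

A smaller α moves the rejection region further into the tail. With the alternative true, more outcomes now fall outside the rejection region, so failing to reject becomes more likely.

It increases.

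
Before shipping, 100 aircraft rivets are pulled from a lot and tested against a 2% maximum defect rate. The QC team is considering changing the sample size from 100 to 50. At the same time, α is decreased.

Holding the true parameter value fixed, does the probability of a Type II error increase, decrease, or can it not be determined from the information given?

With less data the test statistic is noisier; under Ha, more outcomes land inside the acceptance region. A smaller α moves the rejection region further into the tail. With the alternative true, more outcomes now fall outside the rejection region, so failing to reject becomes more likely. Both changes push β in the same direction.

It increases.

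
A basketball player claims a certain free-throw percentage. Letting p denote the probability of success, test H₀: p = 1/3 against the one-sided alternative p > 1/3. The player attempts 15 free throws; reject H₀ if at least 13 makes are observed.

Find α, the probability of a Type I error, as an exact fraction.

451/14348907

The Type I error probability is α = P(X ≥ 13) computed under H₀, where X ~ Binomial(15, 1/3).
P(X ≥ 13) = Σ_{j=13}^{15} C(15,j)·(1/3)^j·(2/3)^{15-j} = 451/14348907.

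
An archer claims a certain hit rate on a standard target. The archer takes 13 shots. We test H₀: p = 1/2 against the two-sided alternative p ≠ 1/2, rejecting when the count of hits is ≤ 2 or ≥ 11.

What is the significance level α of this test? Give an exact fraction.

The significance level is the null-hypothesis probability of the rejection region {≤2} ∪ {≥11}.
The two tails are symmetric, so α = 2·(1 + 13 + 78)/2^13 = 184/8192 = 23/1024.

23/1024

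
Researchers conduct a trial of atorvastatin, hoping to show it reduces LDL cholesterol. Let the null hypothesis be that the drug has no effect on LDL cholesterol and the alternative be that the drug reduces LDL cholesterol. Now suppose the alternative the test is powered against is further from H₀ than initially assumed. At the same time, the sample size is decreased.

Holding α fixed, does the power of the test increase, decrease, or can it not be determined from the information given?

Cannot be determined from the information given.

The first change alone would make β decrease; the second alone would make β increase. Which effect dominates depends on the magnitudes, which are not given.
Since power = 1 − β, the effect on power is likewise indeterminate.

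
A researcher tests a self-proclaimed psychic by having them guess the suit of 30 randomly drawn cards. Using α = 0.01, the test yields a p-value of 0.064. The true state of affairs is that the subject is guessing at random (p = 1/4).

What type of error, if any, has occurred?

No error (correct decision).

The conventional null hypothesis is that the subject is guessing at random (p = 1/4).
Since p = 0.064 ≥ α = 0.01, H₀ is not rejected.
H₀ is true (actually the subject is guessing at random (p = 1/4)).
The decision matches the true state — no error.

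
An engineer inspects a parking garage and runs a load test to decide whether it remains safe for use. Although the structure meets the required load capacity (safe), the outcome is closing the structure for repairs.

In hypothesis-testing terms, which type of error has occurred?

Type I error

The null hypothesis here is that the structure meets the required load capacity (safe).
'Closing the structure for repairs' corresponds to rejecting H₀.
H₀ was rejected but H₀ is true — a Type I error (false positive).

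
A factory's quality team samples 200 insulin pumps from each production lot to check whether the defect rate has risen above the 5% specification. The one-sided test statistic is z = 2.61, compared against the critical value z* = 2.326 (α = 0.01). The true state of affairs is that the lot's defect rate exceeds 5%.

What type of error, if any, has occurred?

The conventional null hypothesis is that the lot's defect rate is 5% (within specification).
Since z = 2.61 > z* = 2.326, H₀ is rejected.
H₀ is false (actually the lot's defect rate exceeds 5%).
The decision matches the true state — no error.

Neither — the decision is correct.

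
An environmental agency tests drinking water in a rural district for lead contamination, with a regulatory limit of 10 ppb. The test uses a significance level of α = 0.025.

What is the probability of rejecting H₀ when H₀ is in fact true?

0.025

The significance level α is, by definition, the probability of a Type I error — P(reject H₀ | H₀ true).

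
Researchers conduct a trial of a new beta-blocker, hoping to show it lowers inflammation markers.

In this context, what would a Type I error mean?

A Type I error would mean concluding that the drug lowers inflammation markers when in fact the drug has no effect on inflammation markers.

With the conventional null hypothesis that the drug has no effect on inflammation markers:
A Type I error is rejecting H₀ when H₀ is true.
Here that means concluding that the drug is effective when actually the drug has no effect on inflammation markers.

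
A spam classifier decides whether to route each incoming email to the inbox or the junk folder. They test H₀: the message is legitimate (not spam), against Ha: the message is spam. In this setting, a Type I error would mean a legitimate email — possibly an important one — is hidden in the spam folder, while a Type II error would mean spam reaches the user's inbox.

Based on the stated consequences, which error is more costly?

The Type I consequence (a legitimate email — possibly an important one — is hidden in the spam folder) is more severe than the Type II consequence (spam reaches the user's inbox).

Type I error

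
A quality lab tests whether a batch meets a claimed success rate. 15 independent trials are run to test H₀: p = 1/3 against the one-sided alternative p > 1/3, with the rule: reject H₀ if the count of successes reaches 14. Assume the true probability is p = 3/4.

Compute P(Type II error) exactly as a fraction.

A Type II error is failing to reject when Ha holds: with p = 3/4, β = P(X ≤ 13).
Adding the binomial probabilities P(X=0)+…+P(X=13) at p = 3/4 gives 493824191/536870912.

493824191/536870912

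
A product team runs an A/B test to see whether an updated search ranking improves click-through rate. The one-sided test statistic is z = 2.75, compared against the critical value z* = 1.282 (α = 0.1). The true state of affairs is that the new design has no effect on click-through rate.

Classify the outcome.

Type I error

The conventional null hypothesis is that the new design has no effect on click-through rate.
Since z = 2.75 > z* = 1.282, H₀ is rejected.
H₀ is true (actually the new design has no effect on click-through rate).
Rejecting a true H₀ is a Type I error.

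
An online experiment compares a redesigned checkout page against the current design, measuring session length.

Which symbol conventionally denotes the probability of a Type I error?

α

P(Type I error) = P(reject H₀ | H₀ true) = α, the significance level.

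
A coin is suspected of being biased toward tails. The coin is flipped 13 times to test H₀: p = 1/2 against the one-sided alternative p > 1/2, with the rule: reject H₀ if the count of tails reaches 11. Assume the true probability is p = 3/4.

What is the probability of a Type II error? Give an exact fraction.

Under the alternative p = 3/4, S ~ Binomial(13, 3/4); β is the probability the test does not reject, P(S < 11).
Equivalently, β = 1 − P(S ≥ 11) = 22394171/33554432.

22394171/33554432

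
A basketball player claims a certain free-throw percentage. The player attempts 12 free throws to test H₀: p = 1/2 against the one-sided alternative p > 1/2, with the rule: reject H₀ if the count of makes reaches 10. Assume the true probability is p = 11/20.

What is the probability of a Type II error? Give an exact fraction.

784677287856069/819200000000000

β = P(fail to reject H₀ | Ha true) = P(K ≤ 9 | p = 11/20), K ~ Binomial(12, 11/20).
Summing C(12,j)·(11/20)^j·(9/20)^{12-j} for j = 0..9 gives 784677287856069/819200000000000.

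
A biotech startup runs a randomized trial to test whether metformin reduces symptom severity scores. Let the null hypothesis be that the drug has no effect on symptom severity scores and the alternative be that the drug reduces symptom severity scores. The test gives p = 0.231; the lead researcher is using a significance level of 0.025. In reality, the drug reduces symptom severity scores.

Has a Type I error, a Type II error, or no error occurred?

Type II error

Since p = 0.231 ≥ α = 0.025, H₀ is not rejected.
H₀ is false (actually the drug reduces symptom severity scores).
Failing to reject a false H₀ is a Type II error.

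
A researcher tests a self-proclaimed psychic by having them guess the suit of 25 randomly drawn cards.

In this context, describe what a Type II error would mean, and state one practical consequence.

A Type II error would mean concluding that the subject is guessing at random (p = 1/4) (or at least failing to establish that the subject performs better than chance) when in fact the subject performs better than chance. Consequence: genuine ability (if it existed) would go unrecognized.

With the conventional null hypothesis that the subject is guessing at random (p = 1/4):
A Type II error is failing to reject H₀ when H₀ is false.
Here that means concluding there is no evidence of ability when actually the subject performs better than chance.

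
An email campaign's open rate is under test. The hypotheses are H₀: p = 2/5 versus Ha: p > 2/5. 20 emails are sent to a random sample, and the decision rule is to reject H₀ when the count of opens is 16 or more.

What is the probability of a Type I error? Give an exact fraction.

30234443776/95367431640625

The Type I error probability is α = P(K ≥ 16) computed under H₀, where K ~ Binomial(20, 2/5).
Adding the binomial terms for j = 16 through 20 with p = 2/5 yields 30234443776/95367431640625.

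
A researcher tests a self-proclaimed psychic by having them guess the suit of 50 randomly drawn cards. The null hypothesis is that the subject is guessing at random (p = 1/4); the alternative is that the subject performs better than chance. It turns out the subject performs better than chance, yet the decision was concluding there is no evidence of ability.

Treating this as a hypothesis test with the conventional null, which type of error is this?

'Concluding there is no evidence of ability' corresponds to failing to reject H₀.
H₀ was not rejected but H₀ is false — a Type II error (false negative).

Type II error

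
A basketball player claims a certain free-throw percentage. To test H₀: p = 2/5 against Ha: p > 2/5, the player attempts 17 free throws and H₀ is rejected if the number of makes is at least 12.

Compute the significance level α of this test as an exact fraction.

The Type I error probability is α = P(X ≥ 12) computed under H₀, where X ~ Binomial(17, 2/5).
P(X ≥ 12) = Σ_{j=12}^{17} C(17,j)·(2/5)^j·(3/5)^{17-j} = 8082735104/762939453125.

8082735104/762939453125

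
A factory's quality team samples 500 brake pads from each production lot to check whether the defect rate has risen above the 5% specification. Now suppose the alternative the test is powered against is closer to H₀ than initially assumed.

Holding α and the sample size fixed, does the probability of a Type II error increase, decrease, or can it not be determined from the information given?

It increases.

When the true parameter is near the null value, the test has a harder time distinguishing Ha from H₀.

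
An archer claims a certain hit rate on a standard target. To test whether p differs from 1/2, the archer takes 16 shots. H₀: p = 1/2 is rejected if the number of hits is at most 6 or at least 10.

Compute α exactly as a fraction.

14893/32768

Under H₀, S ~ Binomial(16, 1/2); α is the probability of landing in either tail, P(S ≤ 6) + P(S ≥ 10).
By symmetry, α = 2·P(S ≤ 6) = 2·(1 + 16 + 120 + 560 + 1820 + 4368 + 8008)/65536 = 29786/65536 = 14893/32768.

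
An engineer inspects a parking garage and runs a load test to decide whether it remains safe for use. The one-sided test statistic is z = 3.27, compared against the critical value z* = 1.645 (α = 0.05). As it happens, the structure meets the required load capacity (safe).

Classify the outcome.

The conventional null hypothesis is that the structure meets the required load capacity (safe).
Since z = 3.27 > z* = 1.645, H₀ is rejected.
H₀ is true (actually the structure meets the required load capacity (safe)).
Rejecting a true H₀ is a Type I error.

Type I error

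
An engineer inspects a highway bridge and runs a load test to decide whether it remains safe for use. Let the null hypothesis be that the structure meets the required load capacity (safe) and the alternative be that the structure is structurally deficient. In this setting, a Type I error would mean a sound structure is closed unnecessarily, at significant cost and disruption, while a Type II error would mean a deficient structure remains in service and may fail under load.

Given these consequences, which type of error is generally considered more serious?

The Type II consequence (a deficient structure remains in service and may fail under load) is more severe than the Type I consequence (a sound structure is closed unnecessarily, at significant cost and disruption).

Type II error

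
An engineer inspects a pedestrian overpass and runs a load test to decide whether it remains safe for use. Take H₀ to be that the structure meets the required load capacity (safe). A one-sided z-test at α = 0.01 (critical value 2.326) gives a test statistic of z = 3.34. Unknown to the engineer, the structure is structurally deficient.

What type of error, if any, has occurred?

No error — this is a correct decision.

Since z = 3.34 > z* = 2.326, H₀ is rejected.
H₀ is false (actually the structure is structurally deficient).
The decision matches the true state — no error.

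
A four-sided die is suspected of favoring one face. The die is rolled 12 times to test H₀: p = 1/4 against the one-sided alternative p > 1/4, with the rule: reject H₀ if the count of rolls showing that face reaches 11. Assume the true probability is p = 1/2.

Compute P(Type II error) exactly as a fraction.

4083/4096

β = P(fail to reject H₀ | Ha true) = P(S ≤ 10 | p = 1/2), S ~ Binomial(12, 1/2).
Adding the binomial probabilities P(S=0)+…+P(S=10) at p = 1/2 gives 4083/4096.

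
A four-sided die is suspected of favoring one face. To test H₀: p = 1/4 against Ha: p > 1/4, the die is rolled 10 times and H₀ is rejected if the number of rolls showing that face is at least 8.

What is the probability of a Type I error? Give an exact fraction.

109/262144

α = P(reject H₀ | H₀ true) = P(K ≥ 8 | p = 1/4), with K ~ Binomial(10, 1/4).
Summing C(10,j)(1/4)^j(3/4)^{10−j} for j = 8,…,10 gives 109/262144.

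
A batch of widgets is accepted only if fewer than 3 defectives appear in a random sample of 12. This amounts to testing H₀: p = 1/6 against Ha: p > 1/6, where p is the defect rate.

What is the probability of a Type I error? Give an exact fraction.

702172961/2176782336

α = P(reject H₀ | H₀ true) = P(X ≥ 3 | p = 1/6), X ~ Binomial(12, 1/6).
Computing the lower-tail complement: 1 − 1474609375/2176782336 = 702172961/2176782336.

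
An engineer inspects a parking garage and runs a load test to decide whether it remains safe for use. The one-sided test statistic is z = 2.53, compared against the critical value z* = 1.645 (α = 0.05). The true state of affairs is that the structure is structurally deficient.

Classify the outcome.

The conventional null hypothesis is that the structure meets the required load capacity (safe).
Since z = 2.53 > z* = 1.645, H₀ is rejected.
H₀ is false (actually the structure is structurally deficient).
The decision matches the true state — no error.

Neither — the decision is correct.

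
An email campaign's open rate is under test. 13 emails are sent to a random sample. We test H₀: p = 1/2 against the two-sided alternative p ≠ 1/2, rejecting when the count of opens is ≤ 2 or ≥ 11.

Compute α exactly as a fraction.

23/1024

Under H₀, X ~ Binomial(13, 1/2); α is the probability of landing in either tail, P(X ≤ 2) + P(X ≥ 11).
The two tails are symmetric, so α = 2·(1 + 13 + 78)/2^13 = 184/8192 = 23/1024.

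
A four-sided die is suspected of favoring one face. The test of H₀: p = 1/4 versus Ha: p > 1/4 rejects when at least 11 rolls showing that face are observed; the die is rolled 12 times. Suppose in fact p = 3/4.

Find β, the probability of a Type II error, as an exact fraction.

14120011/16777216

Under the alternative p = 3/4, S ~ Binomial(12, 3/4); β is the probability the test does not reject, P(S < 11).
Summing C(12,j)·(3/4)^j·(1/4)^{12-j} for j = 0..10 gives 14120011/16777216.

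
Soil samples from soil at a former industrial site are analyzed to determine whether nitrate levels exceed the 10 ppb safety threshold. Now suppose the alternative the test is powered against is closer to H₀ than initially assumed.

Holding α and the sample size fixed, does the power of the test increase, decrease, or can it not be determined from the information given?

A smaller true effect puts the Ha sampling distribution closer to H₀, so more of it falls in the non-rejection region.
Since power = 1 − β and β increases, power decreases.

It decreases.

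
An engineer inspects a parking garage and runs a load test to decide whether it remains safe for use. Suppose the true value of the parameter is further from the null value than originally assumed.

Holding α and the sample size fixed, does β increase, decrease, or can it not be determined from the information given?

It decreases.

A bigger departure from H₀ is easier for the test to detect, so it fails to reject less often.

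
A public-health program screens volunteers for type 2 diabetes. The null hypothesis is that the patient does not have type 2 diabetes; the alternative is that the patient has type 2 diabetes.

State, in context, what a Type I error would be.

A Type I error is rejecting H₀ when H₀ is true.
Here that means flagging the patient as positive and ordering follow-up testing when actually the patient does not have type 2 diabetes.

A Type I error would mean concluding that the patient has type 2 diabetes when in fact the patient does not have type 2 diabetes.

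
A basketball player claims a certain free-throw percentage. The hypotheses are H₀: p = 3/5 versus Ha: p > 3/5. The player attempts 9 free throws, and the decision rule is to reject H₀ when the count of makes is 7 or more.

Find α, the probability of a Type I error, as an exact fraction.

Under H₀, X ~ Binomial(9, 3/5), and α = P(X ≥ 7).
Adding the binomial terms for j = 7 through 9 with p = 3/5 yields 452709/1953125.

452709/1953125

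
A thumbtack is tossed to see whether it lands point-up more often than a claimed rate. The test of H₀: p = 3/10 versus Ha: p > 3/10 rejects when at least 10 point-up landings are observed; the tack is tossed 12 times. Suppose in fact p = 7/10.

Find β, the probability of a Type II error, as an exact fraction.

149436930429/200000000000

Under the alternative p = 7/10, X ~ Binomial(12, 7/10); β is the probability the test does not reject, P(X < 10).
Summing C(12,j)·(7/10)^j·(3/10)^{12-j} for j = 0..9 gives 149436930429/200000000000.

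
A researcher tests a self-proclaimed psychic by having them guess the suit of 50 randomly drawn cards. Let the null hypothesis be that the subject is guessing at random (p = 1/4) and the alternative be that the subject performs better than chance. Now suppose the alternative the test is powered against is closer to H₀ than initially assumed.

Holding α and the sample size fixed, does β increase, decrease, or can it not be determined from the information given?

When the true parameter is near the null value, the test has a harder time distinguishing Ha from H₀.

It increases.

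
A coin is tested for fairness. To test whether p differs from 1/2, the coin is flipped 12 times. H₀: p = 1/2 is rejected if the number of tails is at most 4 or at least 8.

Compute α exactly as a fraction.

397/1024

α = P(Y ≤ 4 or Y ≥ 8 | p = 1/2), Y ~ Binomial(12, 1/2).
The two tails are symmetric, so α = 2·(1 + 12 + 66 + 220 + 495)/2^12 = 1588/4096 = 397/1024.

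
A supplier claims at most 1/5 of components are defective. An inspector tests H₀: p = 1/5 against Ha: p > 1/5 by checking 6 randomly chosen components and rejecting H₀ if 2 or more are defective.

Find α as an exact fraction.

α = P(reject H₀ | H₀ true) = P(X ≥ 2 | p = 1/5), X ~ Binomial(6, 1/5).
Via the complement, α = 1 − Σ_{j=0}^{1} C(6,j)(1/5)^j(4/5)^{6-j} = 1077/3125.

1077/3125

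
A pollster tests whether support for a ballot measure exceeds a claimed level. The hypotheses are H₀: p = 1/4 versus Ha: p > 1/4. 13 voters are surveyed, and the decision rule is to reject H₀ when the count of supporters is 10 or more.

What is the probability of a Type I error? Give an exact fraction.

Under H₀, K ~ Binomial(13, 1/4), and α = P(K ≥ 10).
Summing C(13,j)(1/4)^j(3/4)^{13−j} for j = 10,…,13 gives 529/4194304.

529/4194304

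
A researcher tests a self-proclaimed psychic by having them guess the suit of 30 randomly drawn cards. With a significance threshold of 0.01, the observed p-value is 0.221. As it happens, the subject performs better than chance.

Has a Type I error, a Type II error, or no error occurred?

The conventional null hypothesis is that the subject is guessing at random (p = 1/4).
Since p = 0.221 ≥ α = 0.01, H₀ is not rejected.
H₀ is false (actually the subject performs better than chance).
Failing to reject a false H₀ is a Type II error.

Type II error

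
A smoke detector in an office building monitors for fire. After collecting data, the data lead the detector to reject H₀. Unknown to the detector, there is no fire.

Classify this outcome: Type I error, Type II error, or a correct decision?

The conventional null hypothesis here is that there is no fire.
H₀ was rejected, but H₀ is actually true.
Rejecting a true null hypothesis is a Type I error (false positive).

Type I error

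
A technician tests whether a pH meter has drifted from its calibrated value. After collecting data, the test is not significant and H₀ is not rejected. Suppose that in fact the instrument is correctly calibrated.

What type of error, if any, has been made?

No error (correct decision).

The conventional null hypothesis here is that the instrument is correctly calibrated.
The test retained a true H₀ — the decision matches the true state.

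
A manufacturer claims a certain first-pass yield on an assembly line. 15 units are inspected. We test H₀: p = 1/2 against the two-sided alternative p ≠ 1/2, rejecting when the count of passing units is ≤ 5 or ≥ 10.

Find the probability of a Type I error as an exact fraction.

309/1024

Under H₀, Y ~ Binomial(15, 1/2); α is the probability of landing in either tail, P(Y ≤ 5) + P(Y ≥ 10).
Each tail has probability (1 + 15 + 105 + 455 + 1365 + 3003)/32768; doubling gives α = 9888/32768 = 309/1024.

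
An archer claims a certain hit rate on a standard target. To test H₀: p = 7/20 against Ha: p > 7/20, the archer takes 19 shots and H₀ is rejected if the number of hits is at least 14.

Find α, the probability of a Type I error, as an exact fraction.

α = P(reject H₀ | H₀ true) = P(S ≥ 14 | p = 7/20), with S ~ Binomial(19, 7/20).
Adding the binomial terms for j = 14 through 19 with p = 7/20 yields 441451161257878012297/655360000000000000000000.

441451161257878012297/655360000000000000000000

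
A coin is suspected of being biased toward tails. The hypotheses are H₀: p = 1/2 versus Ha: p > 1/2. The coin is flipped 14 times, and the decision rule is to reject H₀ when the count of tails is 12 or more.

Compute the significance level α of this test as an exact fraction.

53/8192

The Type I error probability is α = P(K ≥ 12) computed under H₀, where K ~ Binomial(14, 1/2).
P(K ≥ 12) = [C(14,12) + C(14,13) + C(14,14)] / 2^14 = (91 + 14 + 1) / 16384 = 106/16384 = 53/8192.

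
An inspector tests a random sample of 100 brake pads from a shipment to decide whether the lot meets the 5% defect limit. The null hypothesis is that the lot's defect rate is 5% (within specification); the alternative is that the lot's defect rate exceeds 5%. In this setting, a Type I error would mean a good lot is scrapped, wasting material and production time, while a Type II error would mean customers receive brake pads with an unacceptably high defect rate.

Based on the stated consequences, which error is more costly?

The Type II consequence (customers receive brake pads with an unacceptably high defect rate) is more severe than the Type I consequence (a good lot is scrapped, wasting material and production time).

Type II error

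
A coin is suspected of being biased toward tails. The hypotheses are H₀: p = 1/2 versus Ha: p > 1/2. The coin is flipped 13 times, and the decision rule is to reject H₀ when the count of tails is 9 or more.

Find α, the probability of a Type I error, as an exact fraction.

1093/8192

The Type I error probability is α = P(K ≥ 9) computed under H₀, where K ~ Binomial(13, 1/2).
Summing the upper tail: (715 + 286 + 78 + 13 + 1) / 2^13 = 1093/8192.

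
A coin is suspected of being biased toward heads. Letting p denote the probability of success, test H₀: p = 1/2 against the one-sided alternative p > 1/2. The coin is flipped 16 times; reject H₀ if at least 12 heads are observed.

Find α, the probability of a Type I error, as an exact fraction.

2517/65536

α = P(reject H₀ | H₀ true) = P(K ≥ 12 | p = 1/2), with K ~ Binomial(16, 1/2).
That's C(16,12) + C(16,13) + C(16,14) + C(16,15) + C(16,16) over 2^16, i.e. (1820 + 560 + 120 + 16 + 1)/65536 = 2517/65536.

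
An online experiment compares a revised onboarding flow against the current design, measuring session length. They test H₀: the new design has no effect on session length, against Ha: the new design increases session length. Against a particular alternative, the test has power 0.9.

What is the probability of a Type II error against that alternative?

0.1

Power = 1 − β, so β = 1 − 0.9 = 0.1.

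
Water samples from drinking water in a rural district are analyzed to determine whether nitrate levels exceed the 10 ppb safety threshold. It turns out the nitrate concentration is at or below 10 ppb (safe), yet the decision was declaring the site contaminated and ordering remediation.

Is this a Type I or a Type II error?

The null hypothesis here is that the nitrate concentration is at or below 10 ppb (safe).
'Declaring the site contaminated and ordering remediation' corresponds to rejecting H₀.
H₀ was rejected but H₀ is true — a Type I error (false positive).

Type I error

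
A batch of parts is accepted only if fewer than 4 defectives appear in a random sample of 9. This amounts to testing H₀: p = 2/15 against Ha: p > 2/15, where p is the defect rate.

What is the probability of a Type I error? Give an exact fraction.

876304928/38443359375

Under H₀, X ~ Binomial(9, 2/15); the Type I error rate is P(X ≥ 4).
α = 1 − P(X ≤ 3) = 1 − 37567054447/38443359375 = 876304928/38443359375.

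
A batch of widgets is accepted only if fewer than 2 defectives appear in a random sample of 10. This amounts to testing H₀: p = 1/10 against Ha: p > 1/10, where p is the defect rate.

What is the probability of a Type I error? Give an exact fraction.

2639010709/10000000000

α = P(reject H₀ | H₀ true) = P(X ≥ 2 | p = 1/10), X ~ Binomial(10, 1/10).
α = 1 − P(X ≤ 1) = 1 − 7360989291/10000000000 = 2639010709/10000000000.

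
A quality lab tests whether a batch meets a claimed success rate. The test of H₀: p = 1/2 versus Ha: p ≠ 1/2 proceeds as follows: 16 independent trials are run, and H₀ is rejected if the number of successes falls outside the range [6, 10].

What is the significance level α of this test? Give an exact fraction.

6885/32768

The significance level is the null-hypothesis probability of the rejection region {≤5} ∪ {≥11}.
By symmetry, α = 2·P(Y ≤ 5) = 2·(1 + 16 + 120 + 560 + 1820 + 4368)/65536 = 13770/65536 = 6885/32768.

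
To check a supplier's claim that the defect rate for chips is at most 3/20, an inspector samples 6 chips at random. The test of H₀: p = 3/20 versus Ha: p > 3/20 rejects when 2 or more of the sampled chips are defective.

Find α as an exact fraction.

Under H₀, S ~ Binomial(6, 3/20); the Type I error rate is P(S ≥ 2).
Computing the lower-tail complement: 1 − 9938999/12800000 = 2861001/12800000.

2861001/12800000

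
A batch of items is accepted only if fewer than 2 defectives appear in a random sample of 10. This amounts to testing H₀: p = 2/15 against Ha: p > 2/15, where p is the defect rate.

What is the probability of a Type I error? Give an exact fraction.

75567303772/192216796875

α = P(reject H₀ | H₀ true) = P(S ≥ 2 | p = 2/15), S ~ Binomial(10, 2/15).
Computing the lower-tail complement: 1 − 116649493103/192216796875 = 75567303772/192216796875.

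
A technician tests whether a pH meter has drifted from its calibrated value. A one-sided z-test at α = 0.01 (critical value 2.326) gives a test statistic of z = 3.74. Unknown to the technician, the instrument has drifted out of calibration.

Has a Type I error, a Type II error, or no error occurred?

The conventional null hypothesis is that the instrument is correctly calibrated.
Since z = 3.74 > z* = 2.326, H₀ is rejected.
H₀ is false (actually the instrument has drifted out of calibration).
The decision matches the true state — no error.

Neither — the decision is correct.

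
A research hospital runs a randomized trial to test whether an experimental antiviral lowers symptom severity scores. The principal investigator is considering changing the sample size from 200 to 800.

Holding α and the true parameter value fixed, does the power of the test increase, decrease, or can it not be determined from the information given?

More data shrinks sampling variability; the test statistic under Ha concentrates further from the null value, making rejection more likely.
Since power = 1 − β and β decreases, power increases.

It increases.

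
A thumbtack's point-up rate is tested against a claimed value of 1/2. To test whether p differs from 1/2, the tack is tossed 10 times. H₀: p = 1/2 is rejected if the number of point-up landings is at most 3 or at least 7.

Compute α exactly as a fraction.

11/32

The significance level is the null-hypothesis probability of the rejection region {≤3} ∪ {≥7}.
By symmetry, α = 2·P(K ≤ 3) = 2·(1 + 10 + 45 + 120)/1024 = 352/1024 = 11/32.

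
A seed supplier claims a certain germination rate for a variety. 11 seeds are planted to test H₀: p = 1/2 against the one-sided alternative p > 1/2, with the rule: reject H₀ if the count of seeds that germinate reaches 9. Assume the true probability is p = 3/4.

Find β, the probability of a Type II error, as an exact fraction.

2285053/4194304

β = P(fail to reject H₀ | Ha true) = P(Y ≤ 8 | p = 3/4), Y ~ Binomial(11, 3/4).
Summing C(11,j)·(3/4)^j·(1/4)^{11-j} for j = 0..8 gives 2285053/4194304.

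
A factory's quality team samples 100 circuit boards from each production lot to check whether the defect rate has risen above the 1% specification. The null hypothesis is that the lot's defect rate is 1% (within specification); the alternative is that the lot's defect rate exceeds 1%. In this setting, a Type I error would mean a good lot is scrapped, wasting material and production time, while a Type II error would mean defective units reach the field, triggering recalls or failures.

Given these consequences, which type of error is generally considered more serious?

The Type II consequence (defective units reach the field, triggering recalls or failures) is more severe than the Type I consequence (a good lot is scrapped, wasting material and production time).

Type II error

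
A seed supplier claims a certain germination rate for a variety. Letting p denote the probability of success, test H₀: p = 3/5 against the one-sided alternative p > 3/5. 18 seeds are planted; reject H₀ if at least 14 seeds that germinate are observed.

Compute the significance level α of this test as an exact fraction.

71844977349/762939453125

Under H₀, S ~ Binomial(18, 3/5), and α = P(S ≥ 14).
Summing C(18,j)(3/5)^j(2/5)^{18−j} for j = 14,…,18 gives 71844977349/762939453125.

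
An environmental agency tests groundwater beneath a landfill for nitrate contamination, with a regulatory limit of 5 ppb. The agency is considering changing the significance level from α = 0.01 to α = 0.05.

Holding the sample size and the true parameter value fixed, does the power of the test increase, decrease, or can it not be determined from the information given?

A larger α widens the rejection region, so when the alternative is true more outcomes lead to rejection — failing to reject becomes less likely.
Since power = 1 − β and β decreases, power increases.

It increases.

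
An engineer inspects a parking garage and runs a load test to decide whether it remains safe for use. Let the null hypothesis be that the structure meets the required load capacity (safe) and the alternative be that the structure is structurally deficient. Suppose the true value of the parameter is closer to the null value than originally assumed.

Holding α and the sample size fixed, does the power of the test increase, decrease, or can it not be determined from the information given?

A smaller departure from H₀ means the test statistic under Ha is distributed closer to where it would be under H₀; rejection becomes less likely.
Since power = 1 − β and β increases, power decreases.

It decreases.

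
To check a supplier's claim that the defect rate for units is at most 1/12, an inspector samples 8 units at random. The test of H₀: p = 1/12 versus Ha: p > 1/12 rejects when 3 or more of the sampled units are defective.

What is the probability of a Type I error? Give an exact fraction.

The significance level is the probability, assuming p = 1/12, of seeing 3 or more defectives in 8 draws.
Via the complement, α = 1 − Σ_{j=0}^{2} C(8,j)(1/12)^j(11/12)^{8-j} = 3373913/143327232.

3373913/143327232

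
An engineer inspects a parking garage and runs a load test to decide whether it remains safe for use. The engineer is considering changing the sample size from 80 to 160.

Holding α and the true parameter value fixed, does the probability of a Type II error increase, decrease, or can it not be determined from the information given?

More data shrinks sampling variability; the test statistic under Ha concentrates further from the null value, making rejection more likely.

It decreases.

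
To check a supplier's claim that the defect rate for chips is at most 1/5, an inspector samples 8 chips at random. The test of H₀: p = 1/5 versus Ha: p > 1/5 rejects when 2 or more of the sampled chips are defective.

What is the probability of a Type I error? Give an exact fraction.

194017/390625

Under H₀, X ~ Binomial(8, 1/5); the Type I error rate is P(X ≥ 2).
α = 1 − P(X ≤ 1) = 1 − 196608/390625 = 194017/390625.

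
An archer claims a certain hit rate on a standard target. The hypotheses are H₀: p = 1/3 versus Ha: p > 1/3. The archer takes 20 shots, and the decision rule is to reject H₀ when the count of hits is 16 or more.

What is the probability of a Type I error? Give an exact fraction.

Under H₀, S ~ Binomial(20, 1/3), and α = P(S ≥ 16).
P(S ≥ 16) = Σ_{j=16}^{20} C(20,j)·(1/3)^j·(2/3)^{20-j} = 29147/1162261467.

29147/1162261467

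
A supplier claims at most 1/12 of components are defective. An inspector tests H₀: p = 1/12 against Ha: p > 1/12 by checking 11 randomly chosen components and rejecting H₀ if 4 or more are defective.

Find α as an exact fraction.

305362129/30958682112

Under H₀, X ~ Binomial(11, 1/12); the Type I error rate is P(X ≥ 4).
Computing the lower-tail complement: 1 − 30653319983/30958682112 = 305362129/30958682112.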